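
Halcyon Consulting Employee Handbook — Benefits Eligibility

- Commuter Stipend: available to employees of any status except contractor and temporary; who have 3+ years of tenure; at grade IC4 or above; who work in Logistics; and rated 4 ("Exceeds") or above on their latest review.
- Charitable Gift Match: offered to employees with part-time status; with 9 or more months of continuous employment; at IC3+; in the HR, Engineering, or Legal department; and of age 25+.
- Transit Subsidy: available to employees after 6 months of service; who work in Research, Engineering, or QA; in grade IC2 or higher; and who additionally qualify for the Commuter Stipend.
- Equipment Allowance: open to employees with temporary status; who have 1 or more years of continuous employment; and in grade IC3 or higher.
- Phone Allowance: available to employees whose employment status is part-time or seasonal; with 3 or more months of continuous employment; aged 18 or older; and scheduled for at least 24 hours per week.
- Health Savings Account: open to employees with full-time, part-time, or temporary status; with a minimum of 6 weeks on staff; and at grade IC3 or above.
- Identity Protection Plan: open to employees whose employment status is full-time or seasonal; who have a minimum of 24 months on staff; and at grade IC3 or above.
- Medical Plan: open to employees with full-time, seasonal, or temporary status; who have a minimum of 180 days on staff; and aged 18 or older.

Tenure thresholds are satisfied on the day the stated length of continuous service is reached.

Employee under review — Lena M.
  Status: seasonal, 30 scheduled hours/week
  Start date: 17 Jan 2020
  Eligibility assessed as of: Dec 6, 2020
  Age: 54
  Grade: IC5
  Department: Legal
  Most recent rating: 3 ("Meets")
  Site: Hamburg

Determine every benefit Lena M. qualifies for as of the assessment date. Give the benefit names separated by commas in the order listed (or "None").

Phone Allowance, Medical Plan

Service from 17 Jan 2020 to Dec 6, 2020: 324 days.
Commuter Stipend — status seasonal ✓ (not excluded); service 324 days < 3 years (≈1095 days) ✗ → not eligible.
Charitable Gift Match — status seasonal ✗ (requires part-time) → not eligible.
Transit Subsidy — service 324 days ≥ 6 months (≈180 days) ✓; dept Legal ✗ → not eligible.
Equipment Allowance — status seasonal ✗ (requires temporary) → not eligible.
Phone Allowance — status seasonal ✓; service 324 days ≥ 3 months (≈90 days) ✓; age 54 ≥ 18 ✓; 30 hrs/wk ≥ 24 ✓ → eligible.
Health Savings Account — status seasonal ✗ (requires full-time, part-time, or temporary) → not eligible.
Identity Protection Plan — status seasonal ✓; service 324 days < 24 months (≈720 days) ✗ → not eligible.
Medical Plan — status seasonal ✓; service 324 days ≥ 180 days ✓; age 54 ≥ 18 ✓ → eligible.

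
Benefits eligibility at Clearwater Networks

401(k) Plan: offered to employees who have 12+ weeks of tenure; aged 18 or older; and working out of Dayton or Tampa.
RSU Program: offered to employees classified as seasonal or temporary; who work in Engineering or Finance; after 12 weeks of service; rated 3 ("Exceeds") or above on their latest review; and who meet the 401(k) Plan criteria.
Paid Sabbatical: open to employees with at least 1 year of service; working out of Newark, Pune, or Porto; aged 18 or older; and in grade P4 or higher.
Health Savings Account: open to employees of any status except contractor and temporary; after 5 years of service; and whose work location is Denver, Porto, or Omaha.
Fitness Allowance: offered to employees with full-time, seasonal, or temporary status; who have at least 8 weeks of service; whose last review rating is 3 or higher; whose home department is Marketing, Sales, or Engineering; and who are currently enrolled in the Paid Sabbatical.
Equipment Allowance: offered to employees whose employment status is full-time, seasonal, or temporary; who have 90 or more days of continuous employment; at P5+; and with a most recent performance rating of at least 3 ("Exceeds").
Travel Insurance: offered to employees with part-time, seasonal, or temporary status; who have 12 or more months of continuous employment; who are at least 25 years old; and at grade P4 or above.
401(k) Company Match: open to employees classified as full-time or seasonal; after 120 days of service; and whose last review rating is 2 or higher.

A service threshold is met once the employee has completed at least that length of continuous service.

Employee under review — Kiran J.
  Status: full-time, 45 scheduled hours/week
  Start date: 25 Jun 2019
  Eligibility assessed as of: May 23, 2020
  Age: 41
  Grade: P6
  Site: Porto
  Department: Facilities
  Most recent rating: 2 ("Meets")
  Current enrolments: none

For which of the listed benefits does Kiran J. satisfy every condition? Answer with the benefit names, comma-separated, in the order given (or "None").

Service from 25 Jun 2019 to May 23, 2020: 333 days.
401(k) Plan — service 333 days ≥ 12 weeks (≈84 days) ✓; age 41 ≥ 18 ✓; site Porto ✗ (not Dayton or Tampa) → not eligible.
RSU Program — status full-time ✗ (requires seasonal or temporary) → not eligible.
Paid Sabbatical — service 333 days < 1 year (≈365 days) ✗ → not eligible.
Health Savings Account — status full-time ✓ (not excluded); service 333 days < 5 years (≈1825 days) ✗ → not eligible.
Fitness Allowance — status full-time ✓; service 333 days ≥ 8 weeks (≈56 days) ✓; rating 2 < 3 ✗ → not eligible.
Equipment Allowance — status full-time ✓; service 333 days ≥ 90 days ✓; grade P6 ≥ P5 ✓; rating 2 < 3 ✗ → not eligible.
Travel Insurance — status full-time ✗ (requires part-time, seasonal, or temporary) → not eligible.
401(k) Company Match — status full-time ✓; service 333 days ≥ 120 days ✓; rating 2 ≥ 2 ✓ → eligible.

401(k) Company Match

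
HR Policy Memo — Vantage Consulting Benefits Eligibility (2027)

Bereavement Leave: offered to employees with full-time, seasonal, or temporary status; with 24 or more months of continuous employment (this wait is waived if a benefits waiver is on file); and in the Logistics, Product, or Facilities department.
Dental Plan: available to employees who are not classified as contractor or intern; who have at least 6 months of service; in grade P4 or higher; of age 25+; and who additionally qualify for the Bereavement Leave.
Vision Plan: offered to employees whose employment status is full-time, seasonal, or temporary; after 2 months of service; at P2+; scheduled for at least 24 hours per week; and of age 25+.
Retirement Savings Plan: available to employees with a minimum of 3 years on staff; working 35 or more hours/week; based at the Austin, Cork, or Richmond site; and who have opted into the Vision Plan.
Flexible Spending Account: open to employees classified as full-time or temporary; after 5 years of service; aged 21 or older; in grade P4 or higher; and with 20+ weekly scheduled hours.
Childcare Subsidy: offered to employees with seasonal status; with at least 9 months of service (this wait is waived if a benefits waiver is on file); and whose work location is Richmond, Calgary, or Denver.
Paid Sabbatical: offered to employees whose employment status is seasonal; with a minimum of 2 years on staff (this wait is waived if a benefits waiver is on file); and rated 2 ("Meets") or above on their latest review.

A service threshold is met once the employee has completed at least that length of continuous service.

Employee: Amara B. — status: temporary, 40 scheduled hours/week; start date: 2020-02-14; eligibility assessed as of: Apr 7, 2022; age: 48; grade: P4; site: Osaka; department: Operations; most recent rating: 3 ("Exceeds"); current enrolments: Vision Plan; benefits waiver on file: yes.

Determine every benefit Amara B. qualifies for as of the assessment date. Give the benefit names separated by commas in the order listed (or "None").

Vision Plan

Service from 2020-02-14 to Apr 7, 2022: 783 days.
Bereavement Leave — status temporary ✓; benefits waiver on file ✓; dept Operations ✗ → not eligible.
Dental Plan — status temporary ✓ (not excluded); service 783 days ≥ 6 months (≈180 days) ✓; grade P4 ≥ P4 ✓; age 48 ≥ 25 ✓; not eligible for Bereavement Leave ✗ → not eligible.
Vision Plan — status temporary ✓; service 783 days ≥ 2 months (≈60 days) ✓; grade P4 ≥ P2 ✓; 40 hrs/wk ≥ 24 ✓; age 48 ≥ 25 ✓ → eligible.
Retirement Savings Plan — service 783 days < 3 years (≈1095 days) ✗ → not eligible.
Flexible Spending Account — status temporary ✓; service 783 days < 5 years (≈1825 days) ✗ → not eligible.
Childcare Subsidy — status temporary ✗ (requires seasonal) → not eligible.
Paid Sabbatical — status temporary ✗ (requires seasonal) → not eligible.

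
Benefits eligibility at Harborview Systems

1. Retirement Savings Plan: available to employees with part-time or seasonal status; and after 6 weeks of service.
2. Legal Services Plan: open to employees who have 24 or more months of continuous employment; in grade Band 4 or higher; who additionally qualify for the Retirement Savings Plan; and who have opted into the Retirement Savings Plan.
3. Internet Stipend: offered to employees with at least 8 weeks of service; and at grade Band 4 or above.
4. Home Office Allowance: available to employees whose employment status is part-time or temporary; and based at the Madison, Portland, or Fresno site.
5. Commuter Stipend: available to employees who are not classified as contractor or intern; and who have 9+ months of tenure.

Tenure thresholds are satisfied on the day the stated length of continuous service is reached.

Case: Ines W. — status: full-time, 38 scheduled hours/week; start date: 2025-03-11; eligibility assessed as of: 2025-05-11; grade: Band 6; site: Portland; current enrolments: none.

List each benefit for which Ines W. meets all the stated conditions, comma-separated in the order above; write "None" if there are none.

Internet Stipend

Service from 2025-03-11 to 2025-05-11: 61 days.
Retirement Savings Plan — status full-time ✗ (requires part-time or seasonal) → not eligible.
Legal Services Plan — service 61 days < 24 months (≈720 days) ✗ → not eligible.
Internet Stipend — service 61 days ≥ 8 weeks (≈56 days) ✓; grade Band 6 ≥ Band 4 ✓ → eligible.
Home Office Allowance — status full-time ✗ (requires part-time or temporary) → not eligible.
Commuter Stipend — status full-time ✓ (not excluded); service 61 days < 9 months (≈270 days) ✗ → not eligible.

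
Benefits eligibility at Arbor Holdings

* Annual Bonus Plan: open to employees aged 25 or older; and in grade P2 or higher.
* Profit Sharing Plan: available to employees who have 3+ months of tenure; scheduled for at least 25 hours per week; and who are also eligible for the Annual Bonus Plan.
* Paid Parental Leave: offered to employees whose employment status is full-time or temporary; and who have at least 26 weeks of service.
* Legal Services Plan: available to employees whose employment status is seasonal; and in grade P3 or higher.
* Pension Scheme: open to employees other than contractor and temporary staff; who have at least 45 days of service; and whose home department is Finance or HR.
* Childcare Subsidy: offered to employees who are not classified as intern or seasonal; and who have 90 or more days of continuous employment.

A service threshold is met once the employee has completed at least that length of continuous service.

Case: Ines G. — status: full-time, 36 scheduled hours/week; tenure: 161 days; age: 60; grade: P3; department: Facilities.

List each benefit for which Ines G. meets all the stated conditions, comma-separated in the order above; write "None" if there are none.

Annual Bonus Plan — age 60 ≥ 25 ✓; grade P3 ≥ P2 ✓ → eligible.
Profit Sharing Plan — service 161 days ≥ 3 months (≈90 days) ✓; 36 hrs/wk ≥ 25 ✓; eligible for Annual Bonus Plan ✓ → eligible.
Paid Parental Leave — status full-time ✓; service 161 days < 26 weeks (≈182 days) ✗ → not eligible.
Legal Services Plan — status full-time ✗ (requires seasonal) → not eligible.
Pension Scheme — status full-time ✓ (not excluded); service 161 days ≥ 45 days ✓; dept Facilities ✗ → not eligible.
Childcare Subsidy — status full-time ✓ (not excluded); service 161 days ≥ 90 days ✓ → eligible.

Annual Bonus Plan, Profit Sharing Plan, Childcare Subsidy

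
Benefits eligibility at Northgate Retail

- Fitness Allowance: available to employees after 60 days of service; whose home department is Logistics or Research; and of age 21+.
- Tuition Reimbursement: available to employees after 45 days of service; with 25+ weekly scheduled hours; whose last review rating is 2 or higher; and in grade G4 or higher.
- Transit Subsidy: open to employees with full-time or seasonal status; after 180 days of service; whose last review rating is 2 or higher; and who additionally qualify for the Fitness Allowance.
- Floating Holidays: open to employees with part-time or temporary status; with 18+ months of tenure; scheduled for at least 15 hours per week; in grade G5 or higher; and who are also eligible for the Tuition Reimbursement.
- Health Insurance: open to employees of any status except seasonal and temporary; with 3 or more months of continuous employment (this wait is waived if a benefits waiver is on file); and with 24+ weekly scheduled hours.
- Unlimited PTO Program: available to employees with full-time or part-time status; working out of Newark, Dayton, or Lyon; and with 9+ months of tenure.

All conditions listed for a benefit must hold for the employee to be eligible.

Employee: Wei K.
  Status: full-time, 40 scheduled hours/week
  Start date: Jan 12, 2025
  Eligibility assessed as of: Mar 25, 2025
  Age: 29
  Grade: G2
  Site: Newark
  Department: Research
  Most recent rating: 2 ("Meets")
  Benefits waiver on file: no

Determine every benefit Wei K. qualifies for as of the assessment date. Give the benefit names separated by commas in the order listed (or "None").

Fitness Allowance

Service from Jan 12, 2025 to Mar 25, 2025: 72 days.
Fitness Allowance — service 72 days ≥ 60 days ✓; dept Research ✓; age 29 ≥ 21 ✓ → eligible.
Tuition Reimbursement — service 72 days ≥ 45 days ✓; 40 hrs/wk ≥ 25 ✓; rating 2 ≥ 2 ✓; grade G2 < G4 ✗ → not eligible.
Transit Subsidy — status full-time ✓; service 72 days < 180 days ✗ → not eligible.
Floating Holidays — status full-time ✗ (requires part-time or temporary) → not eligible.
Health Insurance — status full-time ✓ (not excluded); no waiver, service 72 days < 3 months (≈90 days) ✗ → not eligible.
Unlimited PTO Program — status full-time ✓; site Newark ✓; service 72 days < 9 months (≈270 days) ✗ → not eligible.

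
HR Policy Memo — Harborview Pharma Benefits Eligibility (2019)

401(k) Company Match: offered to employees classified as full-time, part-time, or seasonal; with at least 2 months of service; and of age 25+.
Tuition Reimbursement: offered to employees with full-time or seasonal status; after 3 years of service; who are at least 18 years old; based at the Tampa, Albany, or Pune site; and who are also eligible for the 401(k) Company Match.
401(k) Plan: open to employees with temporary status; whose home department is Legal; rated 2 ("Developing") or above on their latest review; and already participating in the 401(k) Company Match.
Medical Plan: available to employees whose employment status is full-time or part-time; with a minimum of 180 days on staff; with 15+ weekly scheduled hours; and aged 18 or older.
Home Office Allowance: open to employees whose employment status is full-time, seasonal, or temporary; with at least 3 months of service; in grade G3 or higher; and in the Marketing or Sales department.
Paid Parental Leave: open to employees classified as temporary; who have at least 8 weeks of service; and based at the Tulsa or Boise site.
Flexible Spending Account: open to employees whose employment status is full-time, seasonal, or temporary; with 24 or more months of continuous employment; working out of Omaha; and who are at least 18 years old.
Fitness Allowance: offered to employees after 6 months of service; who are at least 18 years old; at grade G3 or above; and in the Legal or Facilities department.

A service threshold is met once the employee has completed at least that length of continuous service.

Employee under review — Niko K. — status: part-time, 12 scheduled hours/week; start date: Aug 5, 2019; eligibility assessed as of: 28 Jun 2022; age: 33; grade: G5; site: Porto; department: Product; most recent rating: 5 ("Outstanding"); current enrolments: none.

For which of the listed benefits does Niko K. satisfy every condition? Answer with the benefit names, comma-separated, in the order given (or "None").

401(k) Company Match

Service from Aug 5, 2019 to 28 Jun 2022: 1058 days.
401(k) Company Match — status part-time ✓; service 1058 days ≥ 2 months (≈60 days) ✓; age 33 ≥ 25 ✓ → eligible.
Tuition Reimbursement — status part-time ✗ (requires full-time or seasonal) → not eligible.
401(k) Plan — status part-time ✗ (requires temporary) → not eligible.
Medical Plan — status part-time ✓; service 1058 days ≥ 180 days ✓; 12 hrs/wk < 15 ✗ → not eligible.
Home Office Allowance — status part-time ✗ (requires full-time, seasonal, or temporary) → not eligible.
Paid Parental Leave — status part-time ✗ (requires temporary) → not eligible.
Flexible Spending Account — status part-time ✗ (requires full-time, seasonal, or temporary) → not eligible.
Fitness Allowance — service 1058 days ≥ 6 months (≈180 days) ✓; age 33 ≥ 18 ✓; grade G5 ≥ G3 ✓; dept Product ✗ → not eligible.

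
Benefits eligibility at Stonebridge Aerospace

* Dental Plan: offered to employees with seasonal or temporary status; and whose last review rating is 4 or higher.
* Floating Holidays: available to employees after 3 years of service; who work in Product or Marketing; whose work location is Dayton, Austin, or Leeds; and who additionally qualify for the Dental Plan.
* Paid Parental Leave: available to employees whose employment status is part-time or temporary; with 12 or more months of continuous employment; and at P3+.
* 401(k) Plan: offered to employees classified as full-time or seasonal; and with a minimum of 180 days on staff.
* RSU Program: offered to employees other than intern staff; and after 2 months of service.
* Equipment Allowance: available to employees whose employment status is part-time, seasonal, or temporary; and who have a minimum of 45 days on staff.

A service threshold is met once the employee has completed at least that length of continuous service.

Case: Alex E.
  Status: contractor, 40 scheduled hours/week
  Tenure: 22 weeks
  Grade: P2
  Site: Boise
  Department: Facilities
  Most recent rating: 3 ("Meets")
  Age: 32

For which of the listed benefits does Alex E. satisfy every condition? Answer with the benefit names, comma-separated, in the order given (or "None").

RSU Program

Dental Plan — status contractor ✗ (requires seasonal or temporary) → not eligible.
Floating Holidays — service 22 weeks < 3 years (≈1095 days) ✗ → not eligible.
Paid Parental Leave — status contractor ✗ (requires part-time or temporary) → not eligible.
401(k) Plan — status contractor ✗ (requires full-time or seasonal) → not eligible.
RSU Program — status contractor ✓ (not excluded); service 22 weeks ≥ 2 months (≈60 days) ✓ → eligible.
Equipment Allowance — status contractor ✗ (requires part-time, seasonal, or temporary) → not eligible.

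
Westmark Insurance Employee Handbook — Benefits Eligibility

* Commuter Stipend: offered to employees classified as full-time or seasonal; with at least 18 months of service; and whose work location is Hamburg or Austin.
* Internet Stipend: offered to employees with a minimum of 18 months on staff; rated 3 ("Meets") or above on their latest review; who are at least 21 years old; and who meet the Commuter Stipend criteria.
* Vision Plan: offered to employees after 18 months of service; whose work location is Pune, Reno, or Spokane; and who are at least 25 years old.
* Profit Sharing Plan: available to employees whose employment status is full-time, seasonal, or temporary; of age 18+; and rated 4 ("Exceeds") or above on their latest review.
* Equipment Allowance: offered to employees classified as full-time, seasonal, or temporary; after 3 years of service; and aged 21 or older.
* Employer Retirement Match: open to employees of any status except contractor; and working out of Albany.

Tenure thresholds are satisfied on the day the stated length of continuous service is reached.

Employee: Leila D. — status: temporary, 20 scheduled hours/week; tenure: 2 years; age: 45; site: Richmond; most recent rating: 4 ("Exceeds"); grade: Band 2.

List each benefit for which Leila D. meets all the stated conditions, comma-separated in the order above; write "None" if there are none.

Commuter Stipend — status temporary ✗ (requires full-time or seasonal) → not eligible.
Internet Stipend — service 2 years ≥ 18 months (≈540 days) ✓; rating 4 ≥ 3 ✓; age 45 ≥ 21 ✓; not eligible for Commuter Stipend ✗ → not eligible.
Vision Plan — service 2 years ≥ 18 months (≈540 days) ✓; site Richmond ✗ (not Pune, Reno, or Spokane) → not eligible.
Profit Sharing Plan — status temporary ✓; age 45 ≥ 18 ✓; rating 4 ≥ 4 ✓ → eligible.
Equipment Allowance — status temporary ✓; service 2 years < 3 years ✗ → not eligible.
Employer Retirement Match — status temporary ✓ (not excluded); site Richmond ✗ (not Albany) → not eligible.

Profit Sharing Plan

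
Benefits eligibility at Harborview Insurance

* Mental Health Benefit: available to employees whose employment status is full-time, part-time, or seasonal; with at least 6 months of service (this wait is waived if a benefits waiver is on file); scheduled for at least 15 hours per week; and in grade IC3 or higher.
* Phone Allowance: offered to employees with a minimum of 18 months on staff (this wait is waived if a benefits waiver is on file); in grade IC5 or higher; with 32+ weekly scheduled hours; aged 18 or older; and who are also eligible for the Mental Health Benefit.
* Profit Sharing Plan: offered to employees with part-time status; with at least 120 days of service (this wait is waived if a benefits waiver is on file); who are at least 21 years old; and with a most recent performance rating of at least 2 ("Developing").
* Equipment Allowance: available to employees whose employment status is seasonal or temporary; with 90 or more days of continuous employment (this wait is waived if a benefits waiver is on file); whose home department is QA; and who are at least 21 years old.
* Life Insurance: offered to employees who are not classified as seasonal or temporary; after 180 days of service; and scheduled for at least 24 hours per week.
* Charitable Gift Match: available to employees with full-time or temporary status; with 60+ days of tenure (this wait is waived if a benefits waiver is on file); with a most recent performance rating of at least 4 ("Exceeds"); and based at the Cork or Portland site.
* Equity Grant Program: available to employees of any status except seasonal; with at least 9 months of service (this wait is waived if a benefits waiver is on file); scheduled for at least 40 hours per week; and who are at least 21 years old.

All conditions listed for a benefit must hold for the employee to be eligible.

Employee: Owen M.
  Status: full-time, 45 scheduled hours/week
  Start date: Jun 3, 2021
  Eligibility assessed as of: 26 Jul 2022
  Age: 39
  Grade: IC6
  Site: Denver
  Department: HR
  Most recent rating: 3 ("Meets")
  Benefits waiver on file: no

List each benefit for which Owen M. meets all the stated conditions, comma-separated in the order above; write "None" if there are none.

Service from Jun 3, 2021 to 26 Jul 2022: 418 days.
Mental Health Benefit — status full-time ✓; no waiver, service 418 days ≥ 6 months (≈180 days) ✓; 45 hrs/wk ≥ 15 ✓; grade IC6 ≥ IC3 ✓ → eligible.
Phone Allowance — no waiver, service 418 days < 18 months (≈540 days) ✗ → not eligible.
Profit Sharing Plan — status full-time ✗ (requires part-time) → not eligible.
Equipment Allowance — status full-time ✗ (requires seasonal or temporary) → not eligible.
Life Insurance — status full-time ✓ (not excluded); service 418 days ≥ 180 days ✓; 45 hrs/wk ≥ 24 ✓ → eligible.
Charitable Gift Match — status full-time ✓; no waiver, service 418 days ≥ 60 days ✓; rating 3 < 4 ✗ → not eligible.
Equity Grant Program — status full-time ✓ (not excluded); no waiver, service 418 days ≥ 9 months (≈270 days) ✓; 45 hrs/wk ≥ 40 ✓; age 39 ≥ 21 ✓ → eligible.

Mental Health Benefit, Life Insurance, Equity Grant Program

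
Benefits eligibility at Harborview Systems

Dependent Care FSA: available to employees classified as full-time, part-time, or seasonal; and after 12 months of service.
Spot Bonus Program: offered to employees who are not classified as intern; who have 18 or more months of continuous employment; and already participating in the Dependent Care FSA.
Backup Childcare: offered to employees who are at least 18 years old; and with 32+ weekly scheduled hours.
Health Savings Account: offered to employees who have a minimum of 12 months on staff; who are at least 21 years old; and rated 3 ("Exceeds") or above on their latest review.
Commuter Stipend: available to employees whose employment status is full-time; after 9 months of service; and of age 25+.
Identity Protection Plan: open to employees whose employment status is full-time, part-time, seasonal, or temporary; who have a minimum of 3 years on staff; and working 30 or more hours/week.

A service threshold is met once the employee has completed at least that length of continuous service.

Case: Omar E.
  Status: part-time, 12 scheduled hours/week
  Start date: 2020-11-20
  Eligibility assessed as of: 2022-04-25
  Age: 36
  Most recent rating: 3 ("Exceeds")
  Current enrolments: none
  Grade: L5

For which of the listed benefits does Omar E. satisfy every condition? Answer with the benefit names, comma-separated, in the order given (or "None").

Service from 2020-11-20 to 2022-04-25: 521 days.
Dependent Care FSA — status part-time ✓; service 521 days ≥ 12 months (≈360 days) ✓ → eligible.
Spot Bonus Program — status part-time ✓ (not excluded); service 521 days < 18 months (≈540 days) ✗ → not eligible.
Backup Childcare — age 36 ≥ 18 ✓; 12 hrs/wk < 32 ✗ → not eligible.
Health Savings Account — service 521 days ≥ 12 months (≈360 days) ✓; age 36 ≥ 21 ✓; rating 3 ≥ 3 ✓ → eligible.
Commuter Stipend — status part-time ✗ (requires full-time) → not eligible.
Identity Protection Plan — status part-time ✓; service 521 days < 3 years (≈1095 days) ✗ → not eligible.

Dependent Care FSA, Health Savings Account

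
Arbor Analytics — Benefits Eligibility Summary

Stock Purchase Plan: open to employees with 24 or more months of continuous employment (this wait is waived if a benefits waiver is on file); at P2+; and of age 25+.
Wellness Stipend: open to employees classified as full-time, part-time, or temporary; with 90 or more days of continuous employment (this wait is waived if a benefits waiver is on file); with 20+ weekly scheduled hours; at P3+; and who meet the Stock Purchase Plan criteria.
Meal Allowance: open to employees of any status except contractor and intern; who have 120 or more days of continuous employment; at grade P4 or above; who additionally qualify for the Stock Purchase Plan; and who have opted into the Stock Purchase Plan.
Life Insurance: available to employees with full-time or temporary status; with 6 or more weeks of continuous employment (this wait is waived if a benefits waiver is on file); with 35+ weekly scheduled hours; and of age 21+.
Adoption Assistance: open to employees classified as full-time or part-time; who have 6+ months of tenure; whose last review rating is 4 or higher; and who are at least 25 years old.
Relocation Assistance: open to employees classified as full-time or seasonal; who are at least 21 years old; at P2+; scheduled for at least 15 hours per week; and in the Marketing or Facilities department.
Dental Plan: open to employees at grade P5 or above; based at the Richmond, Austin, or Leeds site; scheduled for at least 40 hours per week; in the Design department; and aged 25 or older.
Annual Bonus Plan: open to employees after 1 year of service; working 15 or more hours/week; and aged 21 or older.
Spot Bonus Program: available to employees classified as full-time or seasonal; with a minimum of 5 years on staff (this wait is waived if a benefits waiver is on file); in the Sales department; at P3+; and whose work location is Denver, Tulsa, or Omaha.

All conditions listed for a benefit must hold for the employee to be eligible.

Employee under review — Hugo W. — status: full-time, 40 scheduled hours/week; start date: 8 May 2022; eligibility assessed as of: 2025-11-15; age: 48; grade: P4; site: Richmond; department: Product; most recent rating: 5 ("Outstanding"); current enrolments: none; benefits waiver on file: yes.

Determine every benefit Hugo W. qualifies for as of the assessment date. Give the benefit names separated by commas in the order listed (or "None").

Stock Purchase Plan, Wellness Stipend, Life Insurance, Adoption Assistance, Annual Bonus Plan

Service from 8 May 2022 to 2025-11-15: 1287 days.
Stock Purchase Plan — benefits waiver on file ✓; grade P4 ≥ P2 ✓; age 48 ≥ 25 ✓ → eligible.
Wellness Stipend — status full-time ✓; benefits waiver on file ✓; 40 hrs/wk ≥ 20 ✓; grade P4 ≥ P3 ✓; eligible for Stock Purchase Plan ✓ → eligible.
Meal Allowance — status full-time ✓ (not excluded); service 1287 days ≥ 120 days ✓; grade P4 ≥ P4 ✓; eligible for Stock Purchase Plan ✓; not enrolled in Stock Purchase Plan ✗ → not eligible.
Life Insurance — status full-time ✓; benefits waiver on file ✓; 40 hrs/wk ≥ 35 ✓; age 48 ≥ 21 ✓ → eligible.
Adoption Assistance — status full-time ✓; service 1287 days ≥ 6 months (≈180 days) ✓; rating 5 ≥ 4 ✓; age 48 ≥ 25 ✓ → eligible.
Relocation Assistance — status full-time ✓; age 48 ≥ 21 ✓; grade P4 ≥ P2 ✓; 40 hrs/wk ≥ 15 ✓; dept Product ✗ → not eligible.
Dental Plan — grade P4 < P5 ✗ → not eligible.
Annual Bonus Plan — service 1287 days ≥ 1 year (≈365 days) ✓; 40 hrs/wk ≥ 15 ✓; age 48 ≥ 21 ✓ → eligible.
Spot Bonus Program — status full-time ✓; benefits waiver on file ✓; dept Product ✗ → not eligible.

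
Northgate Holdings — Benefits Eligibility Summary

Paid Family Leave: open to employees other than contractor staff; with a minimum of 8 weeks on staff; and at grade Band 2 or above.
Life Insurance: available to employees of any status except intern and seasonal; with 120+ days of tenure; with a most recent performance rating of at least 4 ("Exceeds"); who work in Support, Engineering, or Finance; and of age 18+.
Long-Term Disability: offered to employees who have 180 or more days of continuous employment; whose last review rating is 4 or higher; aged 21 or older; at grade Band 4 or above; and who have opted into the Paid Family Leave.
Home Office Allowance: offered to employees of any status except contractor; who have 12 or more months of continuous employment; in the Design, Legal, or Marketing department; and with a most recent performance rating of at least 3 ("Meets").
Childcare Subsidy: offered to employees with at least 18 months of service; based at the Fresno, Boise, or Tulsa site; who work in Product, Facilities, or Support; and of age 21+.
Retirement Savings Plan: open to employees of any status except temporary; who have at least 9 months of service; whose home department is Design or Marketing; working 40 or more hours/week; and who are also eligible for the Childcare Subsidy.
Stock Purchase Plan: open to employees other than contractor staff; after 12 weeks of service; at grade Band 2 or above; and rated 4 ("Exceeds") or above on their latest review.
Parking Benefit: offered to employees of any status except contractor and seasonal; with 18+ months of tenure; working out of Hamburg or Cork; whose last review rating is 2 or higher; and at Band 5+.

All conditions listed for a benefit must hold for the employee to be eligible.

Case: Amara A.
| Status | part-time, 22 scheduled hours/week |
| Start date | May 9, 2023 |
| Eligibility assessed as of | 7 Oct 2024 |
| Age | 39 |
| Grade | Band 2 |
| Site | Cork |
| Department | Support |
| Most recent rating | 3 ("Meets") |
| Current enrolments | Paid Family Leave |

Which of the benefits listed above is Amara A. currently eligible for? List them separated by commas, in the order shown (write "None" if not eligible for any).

Service from May 9, 2023 to 7 Oct 2024: 517 days.
Paid Family Leave — status part-time ✓ (not excluded); service 517 days ≥ 8 weeks (≈56 days) ✓; grade Band 2 ≥ Band 2 ✓ → eligible.
Life Insurance — status part-time ✓ (not excluded); service 517 days ≥ 120 days ✓; rating 3 < 4 ✗ → not eligible.
Long-Term Disability — service 517 days ≥ 180 days ✓; rating 3 < 4 ✗ → not eligible.
Home Office Allowance — status part-time ✓ (not excluded); service 517 days ≥ 12 months (≈360 days) ✓; dept Support ✗ → not eligible.
Childcare Subsidy — service 517 days < 18 months (≈540 days) ✗ → not eligible.
Retirement Savings Plan — status part-time ✓ (not excluded); service 517 days ≥ 9 months (≈270 days) ✓; dept Support ✗ → not eligible.
Stock Purchase Plan — status part-time ✓ (not excluded); service 517 days ≥ 12 weeks (≈84 days) ✓; grade Band 2 ≥ Band 2 ✓; rating 3 < 4 ✗ → not eligible.
Parking Benefit — status part-time ✓ (not excluded); service 517 days < 18 months (≈540 days) ✗ → not eligible.

Paid Family Leave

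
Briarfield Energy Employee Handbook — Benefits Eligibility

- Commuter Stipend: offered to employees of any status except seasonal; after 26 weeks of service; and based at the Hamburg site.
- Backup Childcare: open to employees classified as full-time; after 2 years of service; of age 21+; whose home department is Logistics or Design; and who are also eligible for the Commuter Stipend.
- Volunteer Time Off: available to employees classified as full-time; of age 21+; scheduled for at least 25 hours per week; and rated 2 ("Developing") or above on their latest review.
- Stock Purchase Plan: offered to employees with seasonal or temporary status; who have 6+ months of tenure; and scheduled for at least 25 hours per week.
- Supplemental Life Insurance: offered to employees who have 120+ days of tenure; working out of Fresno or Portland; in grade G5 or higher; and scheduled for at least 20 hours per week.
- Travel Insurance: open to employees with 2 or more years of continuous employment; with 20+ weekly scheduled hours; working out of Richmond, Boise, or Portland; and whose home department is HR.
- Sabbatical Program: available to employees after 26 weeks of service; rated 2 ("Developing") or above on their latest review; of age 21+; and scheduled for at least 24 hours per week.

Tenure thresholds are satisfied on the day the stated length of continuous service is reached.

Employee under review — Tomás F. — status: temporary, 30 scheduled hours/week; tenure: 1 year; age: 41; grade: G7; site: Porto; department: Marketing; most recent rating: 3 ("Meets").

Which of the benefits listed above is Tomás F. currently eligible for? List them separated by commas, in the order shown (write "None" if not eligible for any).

Commuter Stipend — status temporary ✓ (not excluded); service 1 year ≥ 26 weeks (≈182 days) ✓; site Porto ✗ (not Hamburg) → not eligible.
Backup Childcare — status temporary ✗ (requires full-time) → not eligible.
Volunteer Time Off — status temporary ✗ (requires full-time) → not eligible.
Stock Purchase Plan — status temporary ✓; service 1 year ≥ 6 months (≈180 days) ✓; 30 hrs/wk ≥ 25 ✓ → eligible.
Supplemental Life Insurance — service 1 year ≥ 120 days ✓; site Porto ✗ (not Fresno or Portland) → not eligible.
Travel Insurance — service 1 year < 2 years ✗ → not eligible.
Sabbatical Program — service 1 year ≥ 26 weeks (≈182 days) ✓; rating 3 ≥ 2 ✓; age 41 ≥ 21 ✓; 30 hrs/wk ≥ 24 ✓ → eligible.

Stock Purchase Plan, Sabbatical Program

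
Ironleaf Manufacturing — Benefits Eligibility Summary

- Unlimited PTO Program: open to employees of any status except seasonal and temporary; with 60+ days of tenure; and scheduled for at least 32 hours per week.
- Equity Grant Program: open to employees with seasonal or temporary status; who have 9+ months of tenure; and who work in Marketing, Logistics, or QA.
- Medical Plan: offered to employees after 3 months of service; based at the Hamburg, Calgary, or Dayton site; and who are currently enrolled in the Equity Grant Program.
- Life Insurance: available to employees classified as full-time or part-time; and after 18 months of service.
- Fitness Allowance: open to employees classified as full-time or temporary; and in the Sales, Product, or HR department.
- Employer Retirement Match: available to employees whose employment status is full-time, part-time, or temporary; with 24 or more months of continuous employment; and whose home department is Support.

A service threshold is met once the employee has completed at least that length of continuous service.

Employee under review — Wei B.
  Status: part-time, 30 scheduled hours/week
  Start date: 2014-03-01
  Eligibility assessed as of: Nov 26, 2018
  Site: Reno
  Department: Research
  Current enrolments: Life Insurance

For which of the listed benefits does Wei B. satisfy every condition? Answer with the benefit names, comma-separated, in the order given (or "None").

Life Insurance

Service from 2014-03-01 to Nov 26, 2018: 1731 days.
Unlimited PTO Program — status part-time ✓ (not excluded); service 1731 days ≥ 60 days ✓; 30 hrs/wk < 32 ✗ → not eligible.
Equity Grant Program — status part-time ✗ (requires seasonal or temporary) → not eligible.
Medical Plan — service 1731 days ≥ 3 months (≈90 days) ✓; site Reno ✗ (not Hamburg, Calgary, or Dayton) → not eligible.
Life Insurance — status part-time ✓; service 1731 days ≥ 18 months (≈540 days) ✓ → eligible.
Fitness Allowance — status part-time ✗ (requires full-time or temporary) → not eligible.
Employer Retirement Match — status part-time ✓; service 1731 days ≥ 24 months (≈720 days) ✓; dept Research ✗ → not eligible.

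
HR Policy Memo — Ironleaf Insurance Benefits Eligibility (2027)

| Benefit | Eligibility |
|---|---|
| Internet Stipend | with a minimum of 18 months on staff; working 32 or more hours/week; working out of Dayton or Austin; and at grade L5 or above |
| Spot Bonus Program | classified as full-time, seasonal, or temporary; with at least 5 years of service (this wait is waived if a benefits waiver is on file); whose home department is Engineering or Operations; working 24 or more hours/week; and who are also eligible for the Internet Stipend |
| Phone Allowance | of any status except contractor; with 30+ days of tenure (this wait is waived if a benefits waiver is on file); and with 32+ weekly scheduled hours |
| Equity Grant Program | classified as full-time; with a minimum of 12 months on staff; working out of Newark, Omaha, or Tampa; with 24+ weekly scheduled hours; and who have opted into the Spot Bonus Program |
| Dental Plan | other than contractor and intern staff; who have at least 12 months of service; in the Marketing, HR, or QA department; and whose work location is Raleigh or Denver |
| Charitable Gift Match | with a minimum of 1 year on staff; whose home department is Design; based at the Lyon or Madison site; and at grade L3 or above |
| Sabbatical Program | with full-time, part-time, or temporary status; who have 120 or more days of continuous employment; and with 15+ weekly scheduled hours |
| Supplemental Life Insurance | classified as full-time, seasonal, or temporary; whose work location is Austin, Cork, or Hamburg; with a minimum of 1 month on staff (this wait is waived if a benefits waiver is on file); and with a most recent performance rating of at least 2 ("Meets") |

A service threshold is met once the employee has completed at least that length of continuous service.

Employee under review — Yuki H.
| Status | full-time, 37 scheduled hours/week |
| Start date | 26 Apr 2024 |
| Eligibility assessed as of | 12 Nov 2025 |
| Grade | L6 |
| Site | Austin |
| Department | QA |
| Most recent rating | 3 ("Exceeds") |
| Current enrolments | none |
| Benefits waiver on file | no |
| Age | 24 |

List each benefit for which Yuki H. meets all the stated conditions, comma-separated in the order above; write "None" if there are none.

Internet Stipend, Phone Allowance, Sabbatical Program, Supplemental Life Insurance

Service from 26 Apr 2024 to 12 Nov 2025: 565 days.
Internet Stipend — service 565 days ≥ 18 months (≈540 days) ✓; 37 hrs/wk ≥ 32 ✓; site Austin ✓; grade L6 ≥ L5 ✓ → eligible.
Spot Bonus Program — status full-time ✓; no waiver, service 565 days < 5 years (≈1825 days) ✗ → not eligible.
Phone Allowance — status full-time ✓ (not excluded); no waiver, service 565 days ≥ 30 days ✓; 37 hrs/wk ≥ 32 ✓ → eligible.
Equity Grant Program — status full-time ✓; service 565 days ≥ 12 months (≈360 days) ✓; site Austin ✗ (not Newark, Omaha, or Tampa) → not eligible.
Dental Plan — status full-time ✓ (not excluded); service 565 days ≥ 12 months (≈360 days) ✓; dept QA ✓; site Austin ✗ (not Raleigh or Denver) → not eligible.
Charitable Gift Match — service 565 days ≥ 1 year (≈365 days) ✓; dept QA ✗ → not eligible.
Sabbatical Program — status full-time ✓; service 565 days ≥ 120 days ✓; 37 hrs/wk ≥ 15 ✓ → eligible.
Supplemental Life Insurance — status full-time ✓; site Austin ✓; no waiver, service 565 days ≥ 1 month (≈30 days) ✓; rating 3 ≥ 2 ✓ → eligible.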